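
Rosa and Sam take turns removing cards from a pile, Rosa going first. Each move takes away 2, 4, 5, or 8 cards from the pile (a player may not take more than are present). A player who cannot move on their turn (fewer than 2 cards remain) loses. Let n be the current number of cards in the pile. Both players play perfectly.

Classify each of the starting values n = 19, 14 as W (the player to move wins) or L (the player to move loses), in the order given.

19: L, 14: W

Label each position W (a win for the player to move) or L (a loss). A position with no legal move is L; any other position is W exactly when some move reaches an L, and L when every move reaches a W.
n=0: no move → L
n=1: no move → L
n=2: reaches L-position 0 → W
n=3: reaches L-position 1 → W
n=4: reaches L-position 0 → W
n=5: reaches L-position 1 → W
n=6: reaches L-position 1 → W
n=7: only reaches 5(W), 3(W), 2(W), all W → L
n=8: reaches L-position 0 → W
n=9: reaches L-position 7 → W
n=10: only reaches 8(W), 6(W), 5(W), 2(W), all W → L
n=11: reaches L-position 7 → W
n=12: reaches L-position 10 → W
n=13: only reaches 11(W), 9(W), 8(W), 5(W), all W → L
n=14: reaches L-position 10 → W
n=15: reaches L-position 13 → W
n=16: only reaches 14(W), 12(W), 11(W), 8(W), all W → L
n=17: reaches L-position 13 → W
n=18: reaches L-position 16 → W
n=19: only reaches 17(W), 15(W), 14(W), 11(W), all W → L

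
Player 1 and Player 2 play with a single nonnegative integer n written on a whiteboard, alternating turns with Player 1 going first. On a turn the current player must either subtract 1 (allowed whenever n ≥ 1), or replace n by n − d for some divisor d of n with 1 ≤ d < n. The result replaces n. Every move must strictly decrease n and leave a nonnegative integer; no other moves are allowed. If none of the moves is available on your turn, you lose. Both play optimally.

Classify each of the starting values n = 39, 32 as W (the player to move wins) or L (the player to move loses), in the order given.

Build the W/L table. Terminal = L. A non-terminal position is W if it has a move to some L; otherwise it is L.
n=0: no move → L
n=1: can move to 0, which is L ⇒ W
n=2: the only move is to 1(W), a W ⇒ L
n=3: can move to 2, which is L ⇒ W
n=4: can move to 2, which is L ⇒ W
n=5: the only move is to 4(W), a W ⇒ L
n=6: can move to 5, which is L ⇒ W
n=7: the only move is to 6(W), a W ⇒ L
n=8: can move to 7, which is L ⇒ W
n=9: moves to 6(W), 8(W); every one is W ⇒ L
n=10: can move to 5, which is L ⇒ W
n=11: the only move is to 10(W), a W ⇒ L
n=12: can move to 9, which is L ⇒ W
n=13: the only move is to 12(W), a W ⇒ L
n=14: can move to 7, which is L ⇒ W
n=15: moves to 10(W), 12(W), 14(W); every one is W ⇒ L
n=16: can move to 15, which is L ⇒ W
n=17: the only move is to 16(W), a W ⇒ L
n=18: can move to 9, which is L ⇒ W
n=19: the only move is to 18(W), a W ⇒ L
n=20: can move to 15, which is L ⇒ W
n=21: moves to 14(W), 18(W), 20(W); every one is W ⇒ L
n=22: can move to 11, which is L ⇒ W
n=23: the only move is to 22(W), a W ⇒ L
n=24: can move to 21, which is L ⇒ W
n=25: moves to 20(W), 24(W); every one is W ⇒ L
n=26: can move to 13, which is L ⇒ W
n=27: moves to 18(W), 24(W), 26(W); every one is W ⇒ L
n=28: can move to 21, which is L ⇒ W
n=29: the only move is to 28(W), a W ⇒ L
n=30: can move to 15, which is L ⇒ W
n=31: the only move is to 30(W), a W ⇒ L
n=32: can move to 31, which is L ⇒ W
n=33: moves to 22(W), 30(W), 32(W); every one is W ⇒ L
n=34: can move to 17, which is L ⇒ W
n=35: moves to 28(W), 30(W), 34(W); every one is W ⇒ L
n=36: can move to 27, which is L ⇒ W
n=37: the only move is to 36(W), a W ⇒ L
n=38: can move to 19, which is L ⇒ W
n=39: moves to 26(W), 36(W), 38(W); every one is W ⇒ L

39: L, 32: W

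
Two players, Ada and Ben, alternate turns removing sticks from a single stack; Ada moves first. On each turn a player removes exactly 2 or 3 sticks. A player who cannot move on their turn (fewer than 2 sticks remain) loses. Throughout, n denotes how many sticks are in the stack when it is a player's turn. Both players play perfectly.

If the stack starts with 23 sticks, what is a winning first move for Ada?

Use the standard recursion: the mover loses at a terminal position; elsewhere, the mover wins exactly when some move hands the opponent an L position.
n=0: no move → L
n=1: no move → L
n=2: reaches L-position 0 → W
n=3: reaches L-position 1 → W
n=4: reaches L-position 1 → W
n=5: only reaches 3(W), 2(W), all W → L
n=6: only reaches 4(W), 3(W), all W → L
n=7: reaches L-position 5 → W
n=8: reaches L-position 6 → W
n=9: reaches L-position 6 → W
n=10: only reaches 8(W), 7(W), all W → L
n=11: only reaches 9(W), 8(W), all W → L
n=12: reaches L-position 10 → W
n=13: reaches L-position 11 → W
n=14: reaches L-position 11 → W
n=15: only reaches 13(W), 12(W), all W → L
n=16: only reaches 14(W), 13(W), all W → L
n=17: reaches L-position 15 → W
n=18: reaches L-position 16 → W
n=19: reaches L-position 16 → W
n=20: only reaches 18(W), 17(W), all W → L
n=21: only reaches 19(W), 18(W), all W → L
n=22: reaches L-position 20 → W
n=23: reaches L-position 21 → W
From 23, the L positions reachable in one move are: 21, 20. Any move reaching one of these is winning.

Remove 2, leaving 21.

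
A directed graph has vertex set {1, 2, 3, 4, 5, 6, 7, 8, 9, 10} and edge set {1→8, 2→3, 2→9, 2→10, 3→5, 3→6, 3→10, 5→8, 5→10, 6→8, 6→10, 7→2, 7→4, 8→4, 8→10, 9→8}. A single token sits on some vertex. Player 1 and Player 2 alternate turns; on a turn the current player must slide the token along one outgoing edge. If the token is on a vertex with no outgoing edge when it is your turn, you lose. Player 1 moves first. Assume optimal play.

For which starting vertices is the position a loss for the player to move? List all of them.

Build the W/L table. Terminal = L. A non-terminal position is W if it has a move to some L; otherwise it is L.
Every edge goes from a vertex to one that appears earlier in the order 10, 4, 8, 9, 6, 5, 3, 2, 1, 7, so processing vertices in that order labels each vertex after all of its successors.
10: no outgoing edge → L
4: no outgoing edge → L
8: reaches L-position 4 → W
9: only reaches 8(W), which is W → L
6: reaches L-position 10 → W
5: reaches L-position 10 → W
3: reaches L-position 10 → W
2: reaches L-position 9 → W
1: only reaches 8(W), which is W → L
7: reaches L-position 4 → W
Reading off the rows marked L gives the requested list; there are 4 such vertices.

1, 4, 9, 10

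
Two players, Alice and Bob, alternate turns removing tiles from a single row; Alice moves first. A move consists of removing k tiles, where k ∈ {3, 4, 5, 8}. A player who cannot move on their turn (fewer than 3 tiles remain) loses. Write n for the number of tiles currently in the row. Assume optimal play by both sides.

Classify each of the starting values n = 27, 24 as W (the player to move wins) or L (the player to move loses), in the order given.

27: W, 24: L

Label each position W (a win for the player to move) or L (a loss). A position with no legal move is L; any other position is W exactly when some move reaches an L, and L when every move reaches a W.
n=0: no move → L
n=1: no move → L
n=2: no move → L
n=3: W (go to 0, an L position)
n=4: W (go to 1, an L position)
n=5: W (go to 2, an L position)
n=6: W (go to 2, an L position)
n=7: W (go to 2, an L position)
n=8: W (go to 0, an L position)
n=9: W (go to 1, an L position)
n=10: W (go to 2, an L position)
n=11: L (options 8(W), 7(W), 6(W), 3(W) are all W)
n=12: L (options 9(W), 8(W), 7(W), 4(W) are all W)
n=13: L (options 10(W), 9(W), 8(W), 5(W) are all W)
n=14: W (go to 11, an L position)
n=15: W (go to 12, an L position)
n=16: W (go to 13, an L position)
n=17: W (go to 13, an L position)
n=18: W (go to 13, an L position)
n=19: W (go to 11, an L position)
n=20: W (go to 12, an L position)
n=21: W (go to 13, an L position)
n=22: L (options 19(W), 18(W), 17(W), 14(W) are all W)
n=23: L (options 20(W), 19(W), 18(W), 15(W) are all W)
n=24: L (options 21(W), 20(W), 19(W), 16(W) are all W)
n=25: W (go to 22, an L position)
n=26: W (go to 23, an L position)
n=27: W (go to 24, an L position)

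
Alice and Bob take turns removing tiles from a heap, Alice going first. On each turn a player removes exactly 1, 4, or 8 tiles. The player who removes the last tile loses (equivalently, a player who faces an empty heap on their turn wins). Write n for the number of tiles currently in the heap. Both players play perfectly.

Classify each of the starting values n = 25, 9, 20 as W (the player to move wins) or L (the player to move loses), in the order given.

25: L, 9: W, 20: L

Work bottom-up. With no move the player to move wins. Otherwise the position is W if at least one move leads to an L position for the opponent, and L if every move leads to a W.
n=0: no move; the opponent has just taken the last tile and therefore loses → W
n=1: only reaches 0(W), which is W → L
n=2: reaches L-position 1 → W
n=3: only reaches 2(W), which is W → L
n=4: reaches L-position 3 → W
n=5: reaches L-position 1 → W
n=6: only reaches 5(W), 2(W), all W → L
n=7: reaches L-position 6 → W
n=8: only reaches 7(W), 4(W), 0(W), all W → L
n=9: reaches L-position 8 → W
n=10: reaches L-position 6 → W
n=11: reaches L-position 3 → W
n=12: reaches L-position 8 → W
n=13: only reaches 12(W), 9(W), 5(W), all W → L
n=14: reaches L-position 13 → W
n=15: only reaches 14(W), 11(W), 7(W), all W → L
n=16: reaches L-position 15 → W
n=17: reaches L-position 13 → W
n=18: only reaches 17(W), 14(W), 10(W), all W → L
n=19: reaches L-position 18 → W
n=20: only reaches 19(W), 16(W), 12(W), all W → L
n=21: reaches L-position 20 → W
n=22: reaches L-position 18 → W
n=23: reaches L-position 15 → W
n=24: reaches L-position 20 → W
n=25: only reaches 24(W), 21(W), 17(W), all W → L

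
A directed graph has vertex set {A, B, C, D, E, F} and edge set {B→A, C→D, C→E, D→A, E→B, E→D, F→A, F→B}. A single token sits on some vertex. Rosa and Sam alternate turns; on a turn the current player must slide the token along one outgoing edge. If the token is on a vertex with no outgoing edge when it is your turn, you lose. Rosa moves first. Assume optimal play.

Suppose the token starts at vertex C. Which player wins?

Rosa wins.

Label each position W (a win for the player to move) or L (a loss). A position with no legal move is L; any other position is W exactly when some move reaches an L, and L when every move reaches a W.
Every edge goes from a vertex to one that appears earlier in the order A, D, B, E, C, F, so processing vertices in that order labels each vertex after all of its successors.
A: no outgoing edge → L
D: reaches L-position A → W
B: reaches L-position A → W
E: only reaches B(W), D(W), all W → L
C: reaches L-position E → W
F: reaches L-position A → W
The starting position C is W: Rosa should move to E, handing over an L position.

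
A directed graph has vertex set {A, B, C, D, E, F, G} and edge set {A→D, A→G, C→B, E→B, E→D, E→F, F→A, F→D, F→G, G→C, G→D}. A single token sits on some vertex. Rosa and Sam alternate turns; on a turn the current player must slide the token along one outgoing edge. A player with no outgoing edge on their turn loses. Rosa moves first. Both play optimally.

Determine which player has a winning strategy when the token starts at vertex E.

Build the W/L table. Terminal = L. A non-terminal position is W if it has a move to some L; otherwise it is L.
Every edge goes from a vertex to one that appears earlier in the order D, B, C, G, A, F, E, so processing vertices in that order labels each vertex after all of its successors.
D: no outgoing edge → L
B: no outgoing edge → L
C: →B(L), so W
G: →D(L), so W
A: →D(L), so W
F: →D(L), so W
E: →B(L), so W
The starting position E is W: Rosa should move to B, handing over an L position.

Rosa wins.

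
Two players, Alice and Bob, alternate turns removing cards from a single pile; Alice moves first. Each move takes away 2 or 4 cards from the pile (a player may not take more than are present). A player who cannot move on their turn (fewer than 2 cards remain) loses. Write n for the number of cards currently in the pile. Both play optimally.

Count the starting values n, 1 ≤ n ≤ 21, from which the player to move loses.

Compute win/loss labels from the base case upward. A position with no move is L. Any other position is W if it can reach an L in one move, else L.
n=0: no move → L
n=1: no move → L
n=2: can move to 0, which is L ⇒ W
n=3: can move to 1, which is L ⇒ W
n=4: can move to 0, which is L ⇒ W
n=5: can move to 1, which is L ⇒ W
n=6: moves to 4(W), 2(W); every one is W ⇒ L
n=7: moves to 5(W), 3(W); every one is W ⇒ L
n=8: can move to 6, which is L ⇒ W
n=9: can move to 7, which is L ⇒ W
n=10: can move to 6, which is L ⇒ W
n=11: can move to 7, which is L ⇒ W
n=12: moves to 10(W), 8(W); every one is W ⇒ L
n=13: moves to 11(W), 9(W); every one is W ⇒ L
n=14: can move to 12, which is L ⇒ W
n=15: can move to 13, which is L ⇒ W
n=16: can move to 12, which is L ⇒ W
n=17: can move to 13, which is L ⇒ W
n=18: moves to 16(W), 14(W); every one is W ⇒ L
n=19: moves to 17(W), 15(W); every one is W ⇒ L
n=20: can move to 18, which is L ⇒ W
n=21: can move to 19, which is L ⇒ W
L entries with 1 ≤ n ≤ 21 (n=0 is outside the asked range and is not counted): n = 1, 6, 7, 12, 13, 18, 19; that makes 7.

7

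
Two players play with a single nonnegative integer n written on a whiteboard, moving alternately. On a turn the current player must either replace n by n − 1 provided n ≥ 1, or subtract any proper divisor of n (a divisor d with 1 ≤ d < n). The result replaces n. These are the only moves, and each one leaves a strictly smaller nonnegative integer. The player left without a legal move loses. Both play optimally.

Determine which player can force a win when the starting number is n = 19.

The second player wins.

Label each position W (a win for the player to move) or L (a loss). A position with no legal move is L; any other position is W exactly when some move reaches an L, and L when every move reaches a W.
n=0: no move → L
n=1: reaches L-position 0 → W
n=2: only reaches 1(W), which is W → L
n=3: reaches L-position 2 → W
n=4: reaches L-position 2 → W
n=5: only reaches 4(W), which is W → L
n=6: reaches L-position 5 → W
n=7: only reaches 6(W), which is W → L
n=8: reaches L-position 7 → W
n=9: only reaches 6(W), 8(W), all W → L
n=10: reaches L-position 5 → W
n=11: only reaches 10(W), which is W → L
n=12: reaches L-position 9 → W
n=13: only reaches 12(W), which is W → L
n=14: reaches L-position 7 → W
n=15: only reaches 10(W), 12(W), 14(W), all W → L
n=16: reaches L-position 15 → W
n=17: only reaches 16(W), which is W → L
n=18: reaches L-position 9 → W
n=19: only reaches 18(W), which is W → L
Every move from 19 reaches a W position, so the mover loses.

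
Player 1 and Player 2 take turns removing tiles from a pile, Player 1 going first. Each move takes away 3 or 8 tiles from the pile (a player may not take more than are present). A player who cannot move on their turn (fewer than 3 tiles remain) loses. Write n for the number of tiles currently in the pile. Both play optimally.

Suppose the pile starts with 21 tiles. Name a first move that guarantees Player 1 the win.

Positions with no move are L. A position that does have a move is losing for the player to move precisely when every available move leads to a winning position for the opponent. Fill in the labels:
n=0: no move → L
n=1: no move → L
n=2: no move → L
n=3: W (go to 0, an L position)
n=4: W (go to 1, an L position)
n=5: W (go to 2, an L position)
n=6: L (sole option 3(W) is W)
n=7: L (sole option 4(W) is W)
n=8: W (go to 0, an L position)
n=9: W (go to 6, an L position)
n=10: W (go to 7, an L position)
n=11: L (options 8(W), 3(W) are all W)
n=12: L (options 9(W), 4(W) are all W)
n=13: L (options 10(W), 5(W) are all W)
n=14: W (go to 11, an L position)
n=15: W (go to 12, an L position)
n=16: W (go to 13, an L position)
n=17: L (options 14(W), 9(W) are all W)
n=18: L (options 15(W), 10(W) are all W)
n=19: W (go to 11, an L position)
n=20: W (go to 17, an L position)
n=21: W (go to 18, an L position)
From 21, the L positions reachable in one move are: 18, 13. Any move reaching one of these is winning.

Remove 3, leaving 18.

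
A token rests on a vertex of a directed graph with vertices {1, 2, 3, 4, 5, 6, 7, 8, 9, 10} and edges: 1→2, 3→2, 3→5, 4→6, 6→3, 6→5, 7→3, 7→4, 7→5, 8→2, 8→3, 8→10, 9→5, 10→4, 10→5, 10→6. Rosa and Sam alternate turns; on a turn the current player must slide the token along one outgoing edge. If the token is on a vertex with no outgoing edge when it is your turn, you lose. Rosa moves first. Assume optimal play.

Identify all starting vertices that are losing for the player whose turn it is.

2, 4, 5

Build the W/L table. Terminal = L. A non-terminal position is W if it has a move to some L; otherwise it is L.
Every edge goes from a vertex to one that appears earlier in the order 5, 2, 9, 3, 6, 4, 10, 7, 8, 1, so processing vertices in that order labels each vertex after all of its successors.
5: no outgoing edge → L
2: no outgoing edge → L
9: →5(L), so W
3: →2(L), so W
6: →5(L), so W
4: →6(W) only, which is W, so L
10: →4(L), so W
7: →4(L), so W
8: →2(L), so W
1: →2(L), so W
Reading off the rows marked L gives the requested list; there are 3 such vertices.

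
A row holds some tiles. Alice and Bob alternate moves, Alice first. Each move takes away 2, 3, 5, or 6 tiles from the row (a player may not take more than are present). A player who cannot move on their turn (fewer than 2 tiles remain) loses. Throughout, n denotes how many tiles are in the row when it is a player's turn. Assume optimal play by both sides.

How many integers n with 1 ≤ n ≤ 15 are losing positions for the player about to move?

3

Compute win/loss labels from the base case upward. A position with no move is L. Any other position is W if it can reach an L in one move, else L.
n=0: no move → L
n=1: no move → L
n=2: →0(L), so W
n=3: →1(L), so W
n=4: →1(L), so W
n=5: →0(L), so W
n=6: →1(L), so W
n=7: →1(L), so W
n=8: →6(W), 5(W), 3(W), 2(W) — all W, so L
n=9: →7(W), 6(W), 4(W), 3(W) — all W, so L
n=10: →8(L), so W
n=11: →9(L), so W
n=12: →9(L), so W
n=13: →8(L), so W
n=14: →9(L), so W
n=15: →9(L), so W
L entries with 1 ≤ n ≤ 15 (n=0 is outside the asked range and is not counted): n = 1, 8, 9; that makes 3.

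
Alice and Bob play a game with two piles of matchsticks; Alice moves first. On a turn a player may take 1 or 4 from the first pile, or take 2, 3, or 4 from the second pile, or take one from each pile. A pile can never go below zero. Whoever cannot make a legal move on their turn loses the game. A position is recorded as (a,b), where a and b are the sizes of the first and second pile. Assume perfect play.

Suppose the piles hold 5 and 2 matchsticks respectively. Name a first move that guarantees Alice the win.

Label each position W (a win for the player to move) or L (a loss). A position with no legal move is L; any other position is W exactly when some move reaches an L, and L when every move reaches a W.
No move ever increases a pile, so every position that can arise here has a ≤ 5 and b ≤ 2; it is enough to label the cells with 0 ≤ a ≤ 5 and 0 ≤ b ≤ 2.
Every move lowers a or b (never raises either), so fill the grid row by row in increasing a, and left to right within a row: each cell's successors are then already labelled.
      b=0  b=1  b=2
a=0:    L    L    W
a=1:    W    W    W
a=2:    L    L    W
a=3:    W    W    W
a=4:    W    W    L
a=5:    L    L    W
Cells with no legal move (terminal, hence L): (0,0), (0,1).
The remaining L cells, each justified by listing all of its moves:
(2,0): the only move is to (1,0)(W), a W ⇒ L
(2,1): moves to (1,1)(W), (1,0)(W); every one is W ⇒ L
(4,2): moves to (3,2)(W), (0,2)(W), (4,0)(W), (3,1)(W); every one is W ⇒ L
(5,0): moves to (4,0)(W), (1,0)(W); every one is W ⇒ L
(5,1): moves to (4,1)(W), (1,1)(W), (4,0)(W); every one is W ⇒ L
Every other cell has at least one move into one of the L cells above, so it is W.
From (5,2), the L positions reachable in one move are: (4,2), (5,0). Any move reaching one of these is winning.

Move to (4,2).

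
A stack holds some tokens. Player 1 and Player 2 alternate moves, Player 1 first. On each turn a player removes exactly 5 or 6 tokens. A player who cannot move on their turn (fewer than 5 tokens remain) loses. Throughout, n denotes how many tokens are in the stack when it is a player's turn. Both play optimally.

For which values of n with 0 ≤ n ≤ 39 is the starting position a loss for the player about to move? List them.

0, 1, 2, 3, 4, 11, 12, 13, 14, 15, 22, 23, 24, 25, 26, 33, 34, 35, 36, 37

Compute win/loss labels from the base case upward. A position with no move is L. Any other position is W if it can reach an L in one move, else L.
n=0: no move → L
n=1: no move → L
n=2: no move → L
n=3: no move → L
n=4: no move → L
n=5: →0(L), so W
n=6: →1(L), so W
n=7: →2(L), so W
n=8: →3(L), so W
n=9: →4(L), so W
n=10: →4(L), so W
n=11: →6(W), 5(W) — all W, so L
n=12: →7(W), 6(W) — all W, so L
n=13: →8(W), 7(W) — all W, so L
n=14: →9(W), 8(W) — all W, so L
n=15: →10(W), 9(W) — all W, so L
n=16: →11(L), so W
n=17: →12(L), so W
n=18: →13(L), so W
n=19: →14(L), so W
n=20: →15(L), so W
n=21: →15(L), so W
n=22: →17(W), 16(W) — all W, so L
n=23: →18(W), 17(W) — all W, so L
n=24: →19(W), 18(W) — all W, so L
n=25: →20(W), 19(W) — all W, so L
n=26: →21(W), 20(W) — all W, so L
n=27: →22(L), so W
n=28: →23(L), so W
n=29: →24(L), so W
n=30: →25(L), so W
n=31: →26(L), so W
n=32: →26(L), so W
n=33: →28(W), 27(W) — all W, so L
n=34: →29(W), 28(W) — all W, so L
n=35: →30(W), 29(W) — all W, so L
n=36: →31(W), 30(W) — all W, so L
n=37: →32(W), 31(W) — all W, so L
n=38: →33(L), so W
n=39: →34(L), so W
The losing starting values of n are exactly the entries labelled L in this table (20 of them).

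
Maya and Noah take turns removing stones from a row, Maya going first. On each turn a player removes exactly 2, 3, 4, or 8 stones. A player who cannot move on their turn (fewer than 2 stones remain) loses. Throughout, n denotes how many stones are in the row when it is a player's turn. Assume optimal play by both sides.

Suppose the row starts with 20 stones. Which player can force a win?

Maya wins.

Compute win/loss labels from the base case upward. A position with no move is L. Any other position is W if it can reach an L in one move, else L.
n=0: no move → L
n=1: no move → L
n=2: →0(L), so W
n=3: →1(L), so W
n=4: →1(L), so W
n=5: →1(L), so W
n=6: →4(W), 3(W), 2(W) — all W, so L
n=7: →5(W), 4(W), 3(W) — all W, so L
n=8: →6(L), so W
n=9: →7(L), so W
n=10: →7(L), so W
n=11: →7(L), so W
n=12: →10(W), 9(W), 8(W), 4(W) — all W, so L
n=13: →11(W), 10(W), 9(W), 5(W) — all W, so L
n=14: →12(L), so W
n=15: →13(L), so W
n=16: →13(L), so W
n=17: →13(L), so W
n=18: →16(W), 15(W), 14(W), 10(W) — all W, so L
n=19: →17(W), 16(W), 15(W), 11(W) — all W, so L
n=20: →18(L), so W
From 20 Maya can remove 2, leaving 18, reaching an L position.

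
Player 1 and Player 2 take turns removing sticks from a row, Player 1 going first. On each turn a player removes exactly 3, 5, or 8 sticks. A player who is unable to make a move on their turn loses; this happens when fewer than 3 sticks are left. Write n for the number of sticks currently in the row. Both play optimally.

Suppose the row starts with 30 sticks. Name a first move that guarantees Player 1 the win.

Build the W/L table. Terminal = L. A non-terminal position is W if it has a move to some L; otherwise it is L.
n=0: no move → L
n=1: no move → L
n=2: no move → L
n=3: reaches L-position 0 → W
n=4: reaches L-position 1 → W
n=5: reaches L-position 2 → W
n=6: reaches L-position 1 → W
n=7: reaches L-position 2 → W
n=8: reaches L-position 0 → W
n=9: reaches L-position 1 → W
n=10: reaches L-position 2 → W
n=11: only reaches 8(W), 6(W), 3(W), all W → L
n=12: only reaches 9(W), 7(W), 4(W), all W → L
n=13: only reaches 10(W), 8(W), 5(W), all W → L
n=14: reaches L-position 11 → W
n=15: reaches L-position 12 → W
n=16: reaches L-position 13 → W
n=17: reaches L-position 12 → W
n=18: reaches L-position 13 → W
n=19: reaches L-position 11 → W
n=20: reaches L-position 12 → W
n=21: reaches L-position 13 → W
n=22: only reaches 19(W), 17(W), 14(W), all W → L
n=23: only reaches 20(W), 18(W), 15(W), all W → L
n=24: only reaches 21(W), 19(W), 16(W), all W → L
n=25: reaches L-position 22 → W
n=26: reaches L-position 23 → W
n=27: reaches L-position 24 → W
n=28: reaches L-position 23 → W
n=29: reaches L-position 24 → W
n=30: reaches L-position 22 → W
From 30, the L positions reachable in one move are: 22.

Remove 8, leaving 22.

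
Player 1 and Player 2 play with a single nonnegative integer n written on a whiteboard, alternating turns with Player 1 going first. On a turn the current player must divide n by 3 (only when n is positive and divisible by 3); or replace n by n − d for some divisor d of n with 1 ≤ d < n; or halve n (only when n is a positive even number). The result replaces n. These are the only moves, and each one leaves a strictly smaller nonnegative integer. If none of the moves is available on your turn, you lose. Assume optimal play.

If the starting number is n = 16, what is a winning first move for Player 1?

Compute win/loss labels from the base case upward. A position with no move is L. Any other position is W if it can reach an L in one move, else L.
n=0: no move → L
n=1: no move → L
n=2: W (go to 1, an L position)
n=3: W (go to 1, an L position)
n=4: L (options 2(W), 3(W) are all W)
n=5: W (go to 4, an L position)
n=6: W (go to 4, an L position)
n=7: L (sole option 6(W) is W)
n=8: W (go to 4, an L position)
n=9: L (options 3(W), 6(W), 8(W) are all W)
n=10: W (go to 9, an L position)
n=11: L (sole option 10(W) is W)
n=12: W (go to 4, an L position)
n=13: L (sole option 12(W) is W)
n=14: W (go to 7, an L position)
n=15: L (options 5(W), 10(W), 12(W), 14(W) are all W)
n=16: W (go to 15, an L position)
From 16, the L positions reachable in one move are: 15.

Move to 15.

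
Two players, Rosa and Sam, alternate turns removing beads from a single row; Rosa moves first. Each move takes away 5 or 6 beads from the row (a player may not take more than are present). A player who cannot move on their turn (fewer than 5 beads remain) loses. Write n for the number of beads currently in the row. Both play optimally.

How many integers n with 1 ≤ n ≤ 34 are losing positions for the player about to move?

16

Compute win/loss labels from the base case upward. A position with no move is L. Any other position is W if it can reach an L in one move, else L.
n=0: no move → L
n=1: no move → L
n=2: no move → L
n=3: no move → L
n=4: no move → L
n=5: reaches L-position 0 → W
n=6: reaches L-position 1 → W
n=7: reaches L-position 2 → W
n=8: reaches L-position 3 → W
n=9: reaches L-position 4 → W
n=10: reaches L-position 4 → W
n=11: only reaches 6(W), 5(W), all W → L
n=12: only reaches 7(W), 6(W), all W → L
n=13: only reaches 8(W), 7(W), all W → L
n=14: only reaches 9(W), 8(W), all W → L
n=15: only reaches 10(W), 9(W), all W → L
n=16: reaches L-position 11 → W
n=17: reaches L-position 12 → W
n=18: reaches L-position 13 → W
n=19: reaches L-position 14 → W
n=20: reaches L-position 15 → W
n=21: reaches L-position 15 → W
n=22: only reaches 17(W), 16(W), all W → L
n=23: only reaches 18(W), 17(W), all W → L
n=24: only reaches 19(W), 18(W), all W → L
n=25: only reaches 20(W), 19(W), all W → L
n=26: only reaches 21(W), 20(W), all W → L
n=27: reaches L-position 22 → W
n=28: reaches L-position 23 → W
n=29: reaches L-position 24 → W
n=30: reaches L-position 25 → W
n=31: reaches L-position 26 → W
n=32: reaches L-position 26 → W
n=33: only reaches 28(W), 27(W), all W → L
n=34: only reaches 29(W), 28(W), all W → L
L entries with 1 ≤ n ≤ 34 (n=0 is outside the asked range and is not counted): n = 1, 2, 3, 4, 11, 12, 13, 14, 15, 22, 23, 24, 25, 26, 33, 34; that makes 16.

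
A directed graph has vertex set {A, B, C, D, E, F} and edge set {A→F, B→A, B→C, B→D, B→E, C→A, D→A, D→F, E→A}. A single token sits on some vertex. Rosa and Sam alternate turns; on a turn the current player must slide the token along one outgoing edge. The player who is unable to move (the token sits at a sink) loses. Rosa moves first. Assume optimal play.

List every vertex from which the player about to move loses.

Classify positions by backward induction: terminal positions (no move available) are L. From any other position, the mover wins iff some move reaches an L.
Every edge goes from a vertex to one that appears earlier in the order F, A, D, E, C, B, so processing vertices in that order labels each vertex after all of its successors.
F: no outgoing edge → L
A: can move to F, which is L ⇒ W
D: can move to F, which is L ⇒ W
E: the only move is to A(W), a W ⇒ L
C: the only move is to A(W), a W ⇒ L
B: can move to C, which is L ⇒ W
Reading off the rows marked L gives the requested list; there are 3 such vertices.

C, E, F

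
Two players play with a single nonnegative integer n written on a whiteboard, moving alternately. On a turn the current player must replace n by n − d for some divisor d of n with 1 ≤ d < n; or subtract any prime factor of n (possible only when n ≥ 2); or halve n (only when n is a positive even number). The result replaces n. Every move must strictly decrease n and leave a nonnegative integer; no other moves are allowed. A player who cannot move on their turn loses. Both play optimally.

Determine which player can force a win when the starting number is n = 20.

The second player wins.

Positions with no move are L. A position that does have a move is losing for the player to move precisely when every available move leads to a winning position for the opponent. Fill in the labels:
n=0: no move → L
n=1: no move → L
n=2: →0(L), so W
n=3: →0(L), so W
n=4: →2(W), 3(W) — all W, so L
n=5: →0(L), so W
n=6: →4(L), so W
n=7: →0(L), so W
n=8: →4(L), so W
n=9: →6(W), 8(W) — all W, so L
n=10: →9(L), so W
n=11: →0(L), so W
n=12: →9(L), so W
n=13: →0(L), so W
n=14: →7(W), 12(W), 13(W) — all W, so L
n=15: →14(L), so W
n=16: →14(L), so W
n=17: →0(L), so W
n=18: →9(L), so W
n=19: →0(L), so W
n=20: →10(W), 15(W), 16(W), 18(W), 19(W) — all W, so L
The starting position 20 is L: whatever the player to move does, the opponent receives a W position.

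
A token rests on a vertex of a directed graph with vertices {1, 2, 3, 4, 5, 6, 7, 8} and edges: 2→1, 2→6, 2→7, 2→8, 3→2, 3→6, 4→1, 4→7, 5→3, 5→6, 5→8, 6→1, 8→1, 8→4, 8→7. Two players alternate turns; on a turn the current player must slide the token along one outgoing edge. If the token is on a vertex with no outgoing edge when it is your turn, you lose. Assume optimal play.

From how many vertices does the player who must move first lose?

Work bottom-up. With no move the player to move loses. Otherwise the position is W if at least one move leads to an L position for the opponent, and L if every move leads to a W.
Every edge goes from a vertex to one that appears earlier in the order 1, 7, 4, 6, 8, 2, 3, 5, so processing vertices in that order labels each vertex after all of its successors.
1: no outgoing edge → L
7: no outgoing edge → L
4: can move to 7, which is L ⇒ W
6: can move to 1, which is L ⇒ W
8: can move to 7, which is L ⇒ W
2: can move to 7, which is L ⇒ W
3: moves to 2(W), 6(W); every one is W ⇒ L
5: can move to 3, which is L ⇒ W
The L vertices are 1, 3, 7; that is 3 in all.

3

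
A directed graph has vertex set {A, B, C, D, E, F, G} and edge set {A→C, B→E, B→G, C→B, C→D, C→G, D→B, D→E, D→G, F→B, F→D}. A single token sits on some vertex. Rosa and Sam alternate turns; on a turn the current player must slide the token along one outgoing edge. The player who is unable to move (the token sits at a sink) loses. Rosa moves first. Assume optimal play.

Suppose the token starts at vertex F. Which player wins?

Sam wins.

Work bottom-up. With no move the player to move loses. Otherwise the position is W if at least one move leads to an L position for the opponent, and L if every move leads to a W.
Every edge goes from a vertex to one that appears earlier in the order G, E, B, D, C, A, F, so processing vertices in that order labels each vertex after all of its successors.
G: no outgoing edge → L
E: no outgoing edge → L
B: W (go to E, an L position)
D: W (go to E, an L position)
C: W (go to G, an L position)
A: L (sole option C(W) is W)
F: L (options D(W), B(W) are all W)
The starting position F is L: whatever Rosa does, the opponent receives a W position.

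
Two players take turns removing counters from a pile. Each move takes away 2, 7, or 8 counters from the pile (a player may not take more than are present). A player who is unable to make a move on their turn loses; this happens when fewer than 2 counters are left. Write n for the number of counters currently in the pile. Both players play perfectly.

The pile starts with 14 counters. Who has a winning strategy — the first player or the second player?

Compute win/loss labels from the base case upward. A position with no move is L. Any other position is W if it can reach an L in one move, else L.
n=0: no move → L
n=1: no move → L
n=2: can move to 0, which is L ⇒ W
n=3: can move to 1, which is L ⇒ W
n=4: the only move is to 2(W), a W ⇒ L
n=5: the only move is to 3(W), a W ⇒ L
n=6: can move to 4, which is L ⇒ W
n=7: can move to 5, which is L ⇒ W
n=8: can move to 1, which is L ⇒ W
n=9: can move to 1, which is L ⇒ W
n=10: moves to 8(W), 3(W), 2(W); every one is W ⇒ L
n=11: can move to 4, which is L ⇒ W
n=12: can move to 10, which is L ⇒ W
n=13: can move to 5, which is L ⇒ W
n=14: moves to 12(W), 7(W), 6(W); every one is W ⇒ L
Every move from 14 reaches a W position, so the mover loses.

The second player wins.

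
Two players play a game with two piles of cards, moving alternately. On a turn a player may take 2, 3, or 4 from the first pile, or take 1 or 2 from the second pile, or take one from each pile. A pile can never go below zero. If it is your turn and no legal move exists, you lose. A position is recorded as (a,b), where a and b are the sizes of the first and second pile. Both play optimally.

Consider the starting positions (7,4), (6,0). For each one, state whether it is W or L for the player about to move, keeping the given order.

(7,4): W, (6,0): L

Label each position W (a win for the player to move) or L (a loss). A position with no legal move is L; any other position is W exactly when some move reaches an L, and L when every move reaches a W.
No move ever increases a pile, so every position that can arise here has a ≤ 7 and b ≤ 4; it is enough to label the cells with 0 ≤ a ≤ 7 and 0 ≤ b ≤ 4.
Every move lowers a or b (never raises either), so fill the grid row by row in increasing a, and left to right within a row: each cell's successors are then already labelled.
      b=0  b=1  b=2  b=3  b=4
a=0:    L    W    W    L    W
a=1:    L    W    W    L    W
a=2:    W    W    L    W    W
a=3:    W    L    W    W    L
a=4:    W    L    W    W    L
a=5:    W    W    W    W    W
a=6:    L    W    W    L    W
a=7:    L    W    W    L    W
Cells with no legal move (terminal, hence L): (0,0), (1,0).
The remaining L cells, each justified by listing all of its moves:
(0,3): →(0,2)(W), (0,1)(W) — all W, so L
(1,3): →(1,2)(W), (1,1)(W), (0,2)(W) — all W, so L
(2,2): →(0,2)(W), (2,1)(W), (2,0)(W), (1,1)(W) — all W, so L
(3,1): →(1,1)(W), (0,1)(W), (3,0)(W), (2,0)(W) — all W, so L
(3,4): →(1,4)(W), (0,4)(W), (3,3)(W), (3,2)(W), (2,3)(W) — all W, so L
(4,1): →(2,1)(W), (1,1)(W), (0,1)(W), (4,0)(W), (3,0)(W) — all W, so L
(4,4): →(2,4)(W), (1,4)(W), (0,4)(W), (4,3)(W), (4,2)(W), (3,3)(W) — all W, so L
(6,0): →(4,0)(W), (3,0)(W), (2,0)(W) — all W, so L
(6,3): →(4,3)(W), (3,3)(W), (2,3)(W), (6,2)(W), (6,1)(W), (5,2)(W) — all W, so L
(7,0): →(5,0)(W), (4,0)(W), (3,0)(W) — all W, so L
(7,3): →(5,3)(W), (4,3)(W), (3,3)(W), (7,2)(W), (7,1)(W), (6,2)(W) — all W, so L
Every other cell has at least one move into one of the L cells above, so it is W.
(7,4): the move to (4,4) reaches an L cell, so W
(6,0): one of the L cells justified above, so L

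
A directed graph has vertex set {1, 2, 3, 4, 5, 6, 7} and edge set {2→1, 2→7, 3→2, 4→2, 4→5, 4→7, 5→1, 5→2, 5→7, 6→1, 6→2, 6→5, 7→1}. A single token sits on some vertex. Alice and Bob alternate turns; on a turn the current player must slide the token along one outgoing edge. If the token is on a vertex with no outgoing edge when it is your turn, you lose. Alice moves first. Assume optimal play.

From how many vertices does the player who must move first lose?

Use the standard recursion: the mover loses at a terminal position; elsewhere, the mover wins exactly when some move hands the opponent an L position.
Every edge goes from a vertex to one that appears earlier in the order 1, 7, 2, 5, 3, 4, 6, so processing vertices in that order labels each vertex after all of its successors.
1: no outgoing edge → L
7: W (go to 1, an L position)
2: W (go to 1, an L position)
5: W (go to 1, an L position)
3: L (sole option 2(W) is W)
4: L (options 5(W), 2(W), 7(W) are all W)
6: W (go to 1, an L position)
The L vertices are 1, 3, 4; that is 3 in all.

3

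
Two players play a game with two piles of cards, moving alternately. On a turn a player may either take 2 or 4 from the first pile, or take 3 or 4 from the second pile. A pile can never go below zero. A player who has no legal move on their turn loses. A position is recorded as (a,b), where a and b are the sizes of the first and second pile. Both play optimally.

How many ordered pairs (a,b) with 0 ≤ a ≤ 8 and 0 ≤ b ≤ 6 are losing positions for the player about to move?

Build the W/L table. Terminal = L. A non-terminal position is W if it has a move to some L; otherwise it is L.
Every move lowers a or b (never raises either), so fill the grid row by row in increasing a, and left to right within a row: each cell's successors are then already labelled.
      b=0  b=1  b=2  b=3  b=4  b=5  b=6
a=0:    L    L    L    W    W    W    W
a=1:    L    L    L    W    W    W    W
a=2:    W    W    W    L    L    L    W
a=3:    W    W    W    L    L    L    W
a=4:    W    W    W    W    W    W    L
a=5:    W    W    W    W    W    W    L
a=6:    L    L    L    W    W    W    W
a=7:    L    L    L    W    W    W    W
a=8:    W    W    W    L    L    L    W
Cells with no legal move (terminal, hence L): (0,0), (0,1), (0,2), (1,0), (1,1), (1,2).
The remaining L cells, each justified by listing all of its moves:
(2,3): L (options (0,3)(W), (2,0)(W) are all W)
(2,4): L (options (0,4)(W), (2,1)(W), (2,0)(W) are all W)
(2,5): L (options (0,5)(W), (2,2)(W), (2,1)(W) are all W)
(3,3): L (options (1,3)(W), (3,0)(W) are all W)
(3,4): L (options (1,4)(W), (3,1)(W), (3,0)(W) are all W)
(3,5): L (options (1,5)(W), (3,2)(W), (3,1)(W) are all W)
(4,6): L (options (2,6)(W), (0,6)(W), (4,3)(W), (4,2)(W) are all W)
(5,6): L (options (3,6)(W), (1,6)(W), (5,3)(W), (5,2)(W) are all W)
(6,0): L (options (4,0)(W), (2,0)(W) are all W)
(6,1): L (options (4,1)(W), (2,1)(W) are all W)
(6,2): L (options (4,2)(W), (2,2)(W) are all W)
(7,0): L (options (5,0)(W), (3,0)(W) are all W)
(7,1): L (options (5,1)(W), (3,1)(W) are all W)
(7,2): L (options (5,2)(W), (3,2)(W) are all W)
(8,3): L (options (6,3)(W), (4,3)(W), (8,0)(W) are all W)
(8,4): L (options (6,4)(W), (4,4)(W), (8,1)(W), (8,0)(W) are all W)
(8,5): L (options (6,5)(W), (4,5)(W), (8,2)(W), (8,1)(W) are all W)
Every other cell has at least one move into one of the L cells above, so it is W.
L cells per row: a=0: 3, a=1: 3, a=2: 3, a=3: 3, a=4: 1, a=5: 1, a=6: 3, a=7: 3, a=8: 3; total 23.

23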